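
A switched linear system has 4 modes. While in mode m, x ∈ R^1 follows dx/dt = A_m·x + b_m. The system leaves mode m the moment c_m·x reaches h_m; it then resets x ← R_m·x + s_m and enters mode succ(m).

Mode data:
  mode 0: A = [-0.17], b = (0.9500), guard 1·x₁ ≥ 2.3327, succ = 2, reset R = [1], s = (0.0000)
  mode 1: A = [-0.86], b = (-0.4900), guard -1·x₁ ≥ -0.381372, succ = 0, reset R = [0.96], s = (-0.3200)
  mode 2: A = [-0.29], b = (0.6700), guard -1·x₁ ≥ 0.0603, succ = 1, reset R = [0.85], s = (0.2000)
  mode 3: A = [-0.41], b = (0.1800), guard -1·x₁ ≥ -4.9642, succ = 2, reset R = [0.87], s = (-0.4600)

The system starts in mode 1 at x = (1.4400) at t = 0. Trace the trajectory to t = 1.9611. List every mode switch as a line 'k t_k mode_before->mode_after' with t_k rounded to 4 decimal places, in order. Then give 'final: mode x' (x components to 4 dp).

1 0.8699 1->0
final: 0 0.9845

Mode 1: guard c·x = -0.3814 hit at Δt = 0.8699 (t = 0.8699), x⁻ = (0.3814) → reset → x⁺ = (0.0461), jump to mode 0
Mode 0: flow for 1.0912 to horizon, guard not reached → x = (0.9845)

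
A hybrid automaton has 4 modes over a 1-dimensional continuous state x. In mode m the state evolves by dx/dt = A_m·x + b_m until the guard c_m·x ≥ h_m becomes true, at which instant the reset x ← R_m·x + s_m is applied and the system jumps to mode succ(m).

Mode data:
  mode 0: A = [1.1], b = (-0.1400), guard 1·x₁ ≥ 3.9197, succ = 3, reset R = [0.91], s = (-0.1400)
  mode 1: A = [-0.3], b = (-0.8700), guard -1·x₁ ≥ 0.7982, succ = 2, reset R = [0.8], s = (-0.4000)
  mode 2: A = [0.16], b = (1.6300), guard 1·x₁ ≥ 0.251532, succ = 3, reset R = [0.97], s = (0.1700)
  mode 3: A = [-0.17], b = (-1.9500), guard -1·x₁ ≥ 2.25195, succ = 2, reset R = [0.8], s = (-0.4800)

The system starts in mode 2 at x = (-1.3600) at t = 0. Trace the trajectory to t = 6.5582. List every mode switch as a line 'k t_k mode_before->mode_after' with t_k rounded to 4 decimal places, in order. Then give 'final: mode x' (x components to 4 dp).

1 1.0480 2->3
2 2.5422 3->2
3 4.2793 2->3
4 5.7735 3->2
final: 2 -1.2240

Mode 2: guard c·x = 0.2515 hit at Δt = 1.0480 (t = 1.0480), x⁻ = (0.2515) → reset → x⁺ = (0.4140), jump to mode 3
Mode 3: guard c·x = 2.2519 hit at Δt = 1.4942 (t = 2.5422), x⁻ = (-2.2519) → reset → x⁺ = (-2.2816), jump to mode 2
Mode 2: guard c·x = 0.2515 hit at Δt = 1.7371 (t = 4.2793), x⁻ = (0.2515) → reset → x⁺ = (0.4140), jump to mode 3
Mode 3: guard c·x = 2.2519 hit at Δt = 1.4942 (t = 5.7735), x⁻ = (-2.2519) → reset → x⁺ = (-2.2816), jump to mode 2
Mode 2: flow for 0.7847 to horizon, guard not reached → x = (-1.2240)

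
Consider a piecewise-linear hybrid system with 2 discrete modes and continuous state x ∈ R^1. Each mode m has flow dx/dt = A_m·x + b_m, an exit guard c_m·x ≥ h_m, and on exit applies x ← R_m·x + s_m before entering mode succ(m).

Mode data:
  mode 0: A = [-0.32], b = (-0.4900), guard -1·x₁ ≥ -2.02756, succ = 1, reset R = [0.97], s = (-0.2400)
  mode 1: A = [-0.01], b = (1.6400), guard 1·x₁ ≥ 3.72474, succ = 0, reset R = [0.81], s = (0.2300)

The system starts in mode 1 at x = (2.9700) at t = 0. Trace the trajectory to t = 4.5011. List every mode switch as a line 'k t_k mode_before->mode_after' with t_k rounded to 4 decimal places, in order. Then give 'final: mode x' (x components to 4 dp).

1 0.4698 1->0
2 1.3906 0->1
3 2.6295 1->0
4 3.5503 0->1
final: 1 3.2623

Mode 1: guard c·x = 3.7247 hit at Δt = 0.4698 (t = 0.4698), x⁻ = (3.7247) → reset → x⁺ = (3.2470), jump to mode 0
Mode 0: guard c·x = -2.0276 hit at Δt = 0.9208 (t = 1.3906), x⁻ = (2.0276) → reset → x⁺ = (1.7267), jump to mode 1
Mode 1: guard c·x = 3.7247 hit at Δt = 1.2389 (t = 2.6295), x⁻ = (3.7247) → reset → x⁺ = (3.2470), jump to mode 0
Mode 0: guard c·x = -2.0276 hit at Δt = 0.9208 (t = 3.5503), x⁻ = (2.0276) → reset → x⁺ = (1.7267), jump to mode 1
Mode 1: flow for 0.9508 to horizon, guard not reached → x = (3.2623)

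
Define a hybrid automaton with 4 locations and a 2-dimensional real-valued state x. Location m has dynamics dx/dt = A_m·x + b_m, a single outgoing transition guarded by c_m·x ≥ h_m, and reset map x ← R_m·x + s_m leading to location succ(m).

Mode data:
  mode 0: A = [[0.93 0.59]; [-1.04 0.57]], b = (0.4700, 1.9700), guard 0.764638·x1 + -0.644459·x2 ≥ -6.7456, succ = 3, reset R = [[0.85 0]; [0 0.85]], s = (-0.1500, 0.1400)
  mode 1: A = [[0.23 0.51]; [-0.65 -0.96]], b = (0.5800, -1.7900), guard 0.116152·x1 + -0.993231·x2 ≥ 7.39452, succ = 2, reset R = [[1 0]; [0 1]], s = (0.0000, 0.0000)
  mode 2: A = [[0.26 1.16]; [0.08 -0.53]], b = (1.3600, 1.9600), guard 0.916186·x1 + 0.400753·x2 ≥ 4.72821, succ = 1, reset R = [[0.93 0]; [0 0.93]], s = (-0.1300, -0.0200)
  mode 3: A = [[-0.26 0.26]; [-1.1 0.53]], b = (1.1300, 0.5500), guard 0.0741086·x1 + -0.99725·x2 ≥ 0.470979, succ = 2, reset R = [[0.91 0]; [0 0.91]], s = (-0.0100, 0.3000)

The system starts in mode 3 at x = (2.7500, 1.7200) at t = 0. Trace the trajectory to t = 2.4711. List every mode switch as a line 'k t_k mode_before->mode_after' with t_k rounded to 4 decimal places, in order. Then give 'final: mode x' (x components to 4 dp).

Mode 3: guard c·x = 0.4710 hit at Δt = 0.8376 (t = 0.8376), x⁻ = (3.2222, -0.2328) → reset → x⁺ = (2.9222, 0.0881), jump to mode 2
Mode 2: guard c·x = 4.7282 hit at Δt = 0.5625 (t = 1.4001), x⁻ = (4.6513, 1.1647) → reset → x⁺ = (4.1957, 1.0632), jump to mode 1
Mode 1: flow for 1.0710 to horizon, guard not reached → x = (5.3494, -3.0030)

1 0.8376 3->2
2 1.4001 2->1
final: 1 5.3494 -3.0030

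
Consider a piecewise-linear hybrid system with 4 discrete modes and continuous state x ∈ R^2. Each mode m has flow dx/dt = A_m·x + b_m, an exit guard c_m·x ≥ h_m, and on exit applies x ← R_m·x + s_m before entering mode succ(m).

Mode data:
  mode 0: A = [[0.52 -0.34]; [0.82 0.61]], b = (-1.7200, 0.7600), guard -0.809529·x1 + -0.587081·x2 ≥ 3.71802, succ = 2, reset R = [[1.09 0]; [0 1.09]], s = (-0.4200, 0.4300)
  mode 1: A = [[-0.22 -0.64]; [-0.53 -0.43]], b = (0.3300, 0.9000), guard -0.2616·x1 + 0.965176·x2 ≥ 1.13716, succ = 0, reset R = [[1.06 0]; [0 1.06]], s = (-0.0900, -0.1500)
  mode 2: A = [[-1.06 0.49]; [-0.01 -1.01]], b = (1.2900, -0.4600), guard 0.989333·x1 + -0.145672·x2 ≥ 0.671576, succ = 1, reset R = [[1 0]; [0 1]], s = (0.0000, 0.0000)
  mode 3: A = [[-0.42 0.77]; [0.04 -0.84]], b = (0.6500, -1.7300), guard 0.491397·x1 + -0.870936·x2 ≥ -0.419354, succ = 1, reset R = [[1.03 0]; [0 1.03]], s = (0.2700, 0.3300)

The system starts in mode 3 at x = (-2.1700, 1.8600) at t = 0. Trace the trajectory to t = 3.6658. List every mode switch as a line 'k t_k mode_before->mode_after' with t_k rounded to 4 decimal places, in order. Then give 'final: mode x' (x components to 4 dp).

1 0.7317 3->1
2 1.4920 1->0
3 2.6872 0->2
final: 2 -1.1195 -0.0897

Mode 3: guard c·x = -0.4194 hit at Δt = 0.7317 (t = 0.7317), x⁻ = (-0.7967, 0.0320) → reset → x⁺ = (-0.5506, 0.3630), jump to mode 1
Mode 1: guard c·x = 1.1372 hit at Δt = 0.7603 (t = 1.4920), x⁻ = (-0.5581, 1.0269) → reset → x⁺ = (-0.6816, 0.9385), jump to mode 0
Mode 0: guard c·x = 3.7180 hit at Δt = 1.1952 (t = 2.6872), x⁻ = (-4.6291, 0.0500) → reset → x⁺ = (-5.4657, 0.4845), jump to mode 2
Mode 2: flow for 0.9786 to horizon, guard not reached → x = (-1.1195, -0.0897)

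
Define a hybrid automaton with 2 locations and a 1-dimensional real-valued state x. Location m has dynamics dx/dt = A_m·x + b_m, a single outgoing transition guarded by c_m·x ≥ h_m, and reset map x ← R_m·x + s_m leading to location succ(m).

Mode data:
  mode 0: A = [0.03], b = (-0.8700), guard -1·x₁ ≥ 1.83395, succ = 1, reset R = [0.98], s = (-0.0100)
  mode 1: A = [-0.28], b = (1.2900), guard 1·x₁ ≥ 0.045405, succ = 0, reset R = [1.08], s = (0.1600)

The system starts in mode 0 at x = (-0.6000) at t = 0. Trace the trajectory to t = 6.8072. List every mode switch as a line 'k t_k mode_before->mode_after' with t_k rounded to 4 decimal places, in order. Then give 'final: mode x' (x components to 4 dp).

Mode 0: guard c·x = 1.8339 hit at Δt = 1.3614 (t = 1.3614), x⁻ = (-1.8339) → reset → x⁺ = (-1.8073), jump to mode 1
Mode 1: guard c·x = 0.0454 hit at Δt = 1.2173 (t = 2.5787), x⁻ = (0.0454) → reset → x⁺ = (0.2090), jump to mode 0
Mode 0: guard c·x = 1.8339 hit at Δt = 2.2852 (t = 4.8639), x⁻ = (-1.8340) → reset → x⁺ = (-1.8073), jump to mode 1
Mode 1: guard c·x = 0.0454 hit at Δt = 1.2173 (t = 6.0812), x⁻ = (0.0454) → reset → x⁺ = (0.2090), jump to mode 0
Mode 0: flow for 0.7260 to horizon, guard not reached → x = (-0.4249)

1 1.3614 0->1
2 2.5787 1->0
3 4.8639 0->1
4 6.0812 1->0
final: 0 -0.4249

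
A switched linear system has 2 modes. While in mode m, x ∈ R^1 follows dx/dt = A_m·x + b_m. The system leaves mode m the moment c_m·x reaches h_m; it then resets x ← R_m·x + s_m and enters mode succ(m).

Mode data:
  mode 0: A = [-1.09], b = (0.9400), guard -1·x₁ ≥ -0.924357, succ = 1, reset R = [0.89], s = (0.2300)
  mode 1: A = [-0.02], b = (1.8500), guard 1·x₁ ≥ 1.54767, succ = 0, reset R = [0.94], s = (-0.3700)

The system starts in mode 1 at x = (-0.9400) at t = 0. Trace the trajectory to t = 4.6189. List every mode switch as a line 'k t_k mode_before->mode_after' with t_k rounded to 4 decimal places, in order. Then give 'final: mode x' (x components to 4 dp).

Mode 1: guard c·x = 1.5477 hit at Δt = 1.3492 (t = 1.3492), x⁻ = (1.5477) → reset → x⁺ = (1.0848), jump to mode 0
Mode 0: guard c·x = -0.9244 hit at Δt = 1.1724 (t = 2.5216), x⁻ = (0.9244) → reset → x⁺ = (1.0527), jump to mode 1
Mode 1: guard c·x = 1.5477 hit at Δt = 0.2714 (t = 2.7930), x⁻ = (1.5477) → reset → x⁺ = (1.0848), jump to mode 0
Mode 0: guard c·x = -0.9244 hit at Δt = 1.1724 (t = 3.9654), x⁻ = (0.9244) → reset → x⁺ = (1.0527), jump to mode 1
Mode 1: guard c·x = 1.5477 hit at Δt = 0.2714 (t = 4.2367), x⁻ = (1.5477) → reset → x⁺ = (1.0848), jump to mode 0
Mode 0: flow for 0.3822 to horizon, guard not reached → x = (1.0090)

1 1.3492 1->0
2 2.5216 0->1
3 2.7930 1->0
4 3.9654 0->1
5 4.2367 1->0
final: 0 1.0090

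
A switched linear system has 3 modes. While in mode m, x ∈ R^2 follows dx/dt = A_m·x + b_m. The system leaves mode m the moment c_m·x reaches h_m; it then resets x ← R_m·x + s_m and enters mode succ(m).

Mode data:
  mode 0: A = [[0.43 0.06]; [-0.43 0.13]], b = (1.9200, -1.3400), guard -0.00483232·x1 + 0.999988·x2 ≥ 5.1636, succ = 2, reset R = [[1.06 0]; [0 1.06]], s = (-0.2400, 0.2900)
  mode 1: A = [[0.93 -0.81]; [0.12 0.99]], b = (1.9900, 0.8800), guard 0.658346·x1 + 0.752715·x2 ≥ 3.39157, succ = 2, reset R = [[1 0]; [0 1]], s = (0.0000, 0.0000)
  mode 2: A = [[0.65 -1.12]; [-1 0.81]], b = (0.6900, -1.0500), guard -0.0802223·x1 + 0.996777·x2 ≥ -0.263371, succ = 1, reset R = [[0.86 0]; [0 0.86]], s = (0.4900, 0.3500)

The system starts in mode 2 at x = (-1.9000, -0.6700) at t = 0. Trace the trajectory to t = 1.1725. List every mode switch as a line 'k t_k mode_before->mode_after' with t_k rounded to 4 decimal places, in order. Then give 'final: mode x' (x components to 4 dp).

1 0.7322 2->1
final: 1 -0.6206 0.4226

Mode 2: guard c·x = -0.2634 hit at Δt = 0.7322 (t = 0.7322), x⁻ = (-1.8245, -0.4111) → reset → x⁺ = (-1.0791, -0.0035), jump to mode 1
Mode 1: flow for 0.4403 to horizon, guard not reached → x = (-0.6206, 0.4226)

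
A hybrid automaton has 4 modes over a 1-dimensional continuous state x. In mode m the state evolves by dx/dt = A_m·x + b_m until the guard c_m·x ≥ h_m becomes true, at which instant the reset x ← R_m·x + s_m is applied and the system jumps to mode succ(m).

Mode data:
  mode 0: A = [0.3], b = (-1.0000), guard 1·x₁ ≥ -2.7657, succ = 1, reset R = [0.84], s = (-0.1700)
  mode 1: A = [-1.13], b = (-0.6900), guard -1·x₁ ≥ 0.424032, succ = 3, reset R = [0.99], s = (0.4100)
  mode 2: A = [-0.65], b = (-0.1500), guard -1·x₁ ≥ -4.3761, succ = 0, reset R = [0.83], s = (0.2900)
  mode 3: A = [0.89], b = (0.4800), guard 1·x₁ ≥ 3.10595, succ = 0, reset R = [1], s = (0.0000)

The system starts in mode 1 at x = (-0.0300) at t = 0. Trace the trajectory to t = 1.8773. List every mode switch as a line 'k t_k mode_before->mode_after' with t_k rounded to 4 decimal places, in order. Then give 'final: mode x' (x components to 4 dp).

1 1.0046 1->3
final: 3 0.6120

Mode 1: guard c·x = 0.4240 hit at Δt = 1.0046 (t = 1.0046), x⁻ = (-0.4240) → reset → x⁺ = (-0.0098), jump to mode 3
Mode 3: flow for 0.8727 to horizon, guard not reached → x = (0.6120)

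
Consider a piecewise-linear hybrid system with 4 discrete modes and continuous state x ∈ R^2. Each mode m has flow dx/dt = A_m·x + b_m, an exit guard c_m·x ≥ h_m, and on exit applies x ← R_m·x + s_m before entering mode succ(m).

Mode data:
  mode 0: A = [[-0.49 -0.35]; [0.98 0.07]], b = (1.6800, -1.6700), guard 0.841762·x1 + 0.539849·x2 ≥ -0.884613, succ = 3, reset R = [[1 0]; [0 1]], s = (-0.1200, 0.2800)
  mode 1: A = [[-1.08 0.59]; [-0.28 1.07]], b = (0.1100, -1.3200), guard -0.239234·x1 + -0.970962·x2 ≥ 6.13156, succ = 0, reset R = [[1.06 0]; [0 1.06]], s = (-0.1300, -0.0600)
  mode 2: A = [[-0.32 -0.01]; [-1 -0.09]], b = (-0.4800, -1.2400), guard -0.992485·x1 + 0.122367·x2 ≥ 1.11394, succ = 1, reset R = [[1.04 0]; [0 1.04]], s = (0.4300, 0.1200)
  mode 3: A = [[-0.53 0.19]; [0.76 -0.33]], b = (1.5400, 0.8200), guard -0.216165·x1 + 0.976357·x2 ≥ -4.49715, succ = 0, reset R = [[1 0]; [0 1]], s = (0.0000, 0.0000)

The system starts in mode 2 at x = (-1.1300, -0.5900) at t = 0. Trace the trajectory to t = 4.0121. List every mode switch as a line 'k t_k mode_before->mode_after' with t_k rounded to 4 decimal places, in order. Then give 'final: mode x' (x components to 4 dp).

1 0.6598 2->1
2 2.0756 1->0
3 3.5819 0->3
final: 3 3.1282 -5.0455

Mode 2: guard c·x = 1.1139 hit at Δt = 0.6598 (t = 0.6598), x⁻ = (-1.1969, -0.6041) → reset → x⁺ = (-0.8147, -0.5082), jump to mode 1
Mode 1: guard c·x = 6.1316 hit at Δt = 1.4158 (t = 2.0756), x⁻ = (-1.4896, -5.9479) → reset → x⁺ = (-1.7089, -6.3648), jump to mode 0
Mode 0: guard c·x = -0.8846 hit at Δt = 1.5063 (t = 3.5819), x⁻ = (3.8677, -7.6694) → reset → x⁺ = (3.7477, -7.3894), jump to mode 3
Mode 3: flow for 0.4302 to horizon, guard not reached → x = (3.1282, -5.0455)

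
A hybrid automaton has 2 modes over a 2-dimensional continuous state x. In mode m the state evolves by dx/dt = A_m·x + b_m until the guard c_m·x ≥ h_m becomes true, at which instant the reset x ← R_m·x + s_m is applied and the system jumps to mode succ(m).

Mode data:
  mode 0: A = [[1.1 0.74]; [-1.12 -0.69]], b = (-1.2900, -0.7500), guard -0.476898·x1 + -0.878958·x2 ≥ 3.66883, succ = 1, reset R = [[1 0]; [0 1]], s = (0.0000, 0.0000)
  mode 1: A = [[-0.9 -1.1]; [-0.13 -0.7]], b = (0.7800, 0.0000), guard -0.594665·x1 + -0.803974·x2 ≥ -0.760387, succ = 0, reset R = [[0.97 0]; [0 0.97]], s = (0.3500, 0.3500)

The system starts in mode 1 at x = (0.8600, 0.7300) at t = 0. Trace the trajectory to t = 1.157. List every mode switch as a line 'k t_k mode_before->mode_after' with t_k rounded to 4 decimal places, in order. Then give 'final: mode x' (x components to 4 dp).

Mode 1: guard c·x = -0.7604 hit at Δt = 0.4631 (t = 0.4631), x⁻ = (0.6145, 0.4913) → reset → x⁺ = (0.9461, 0.8265), jump to mode 0
Mode 0: flow for 0.6939 to horizon, guard not reached → x = (0.8355, -0.4879)

1 0.4631 1->0
final: 0 0.8355 -0.4879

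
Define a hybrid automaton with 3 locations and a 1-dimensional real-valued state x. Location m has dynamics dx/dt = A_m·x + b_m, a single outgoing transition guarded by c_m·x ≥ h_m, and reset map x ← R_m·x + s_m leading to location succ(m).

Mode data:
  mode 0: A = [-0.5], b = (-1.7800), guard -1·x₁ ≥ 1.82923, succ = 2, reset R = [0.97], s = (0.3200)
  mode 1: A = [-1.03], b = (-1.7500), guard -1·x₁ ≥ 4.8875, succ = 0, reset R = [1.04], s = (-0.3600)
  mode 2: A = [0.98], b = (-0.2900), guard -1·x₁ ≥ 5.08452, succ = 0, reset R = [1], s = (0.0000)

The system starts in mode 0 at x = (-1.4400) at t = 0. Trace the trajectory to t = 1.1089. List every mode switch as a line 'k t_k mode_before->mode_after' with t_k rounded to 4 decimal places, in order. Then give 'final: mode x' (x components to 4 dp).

1 0.4057 0->2
final: 2 -3.1906

Mode 0: guard c·x = 1.8292 hit at Δt = 0.4057 (t = 0.4057), x⁻ = (-1.8292) → reset → x⁺ = (-1.4544), jump to mode 2
Mode 2: flow for 0.7032 to horizon, guard not reached → x = (-3.1906)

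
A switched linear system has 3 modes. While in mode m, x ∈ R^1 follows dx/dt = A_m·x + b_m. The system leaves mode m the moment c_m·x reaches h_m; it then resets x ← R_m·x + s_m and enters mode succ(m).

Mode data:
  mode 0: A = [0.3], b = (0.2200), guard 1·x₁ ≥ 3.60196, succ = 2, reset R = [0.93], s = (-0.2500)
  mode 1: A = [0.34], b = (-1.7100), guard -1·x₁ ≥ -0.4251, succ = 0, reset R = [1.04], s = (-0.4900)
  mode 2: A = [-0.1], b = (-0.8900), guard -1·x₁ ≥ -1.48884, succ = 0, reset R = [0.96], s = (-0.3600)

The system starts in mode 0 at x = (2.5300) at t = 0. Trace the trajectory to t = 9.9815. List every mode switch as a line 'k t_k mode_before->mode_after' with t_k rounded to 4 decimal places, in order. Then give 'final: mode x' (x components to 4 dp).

1 0.9468 0->2
2 2.3884 2->0
3 5.3136 0->2
4 6.7552 2->0
5 9.6803 0->2
final: 2 2.7438

Mode 0: guard c·x = 3.6020 hit at Δt = 0.9468 (t = 0.9468), x⁻ = (3.6020) → reset → x⁺ = (3.0998), jump to mode 2
Mode 2: guard c·x = -1.4888 hit at Δt = 1.4416 (t = 2.3884), x⁻ = (1.4888) → reset → x⁺ = (1.0693), jump to mode 0
Mode 0: guard c·x = 3.6020 hit at Δt = 2.9252 (t = 5.3136), x⁻ = (3.6020) → reset → x⁺ = (3.0998), jump to mode 2
Mode 2: guard c·x = -1.4888 hit at Δt = 1.4416 (t = 6.7552), x⁻ = (1.4888) → reset → x⁺ = (1.0693), jump to mode 0
Mode 0: guard c·x = 3.6020 hit at Δt = 2.9252 (t = 9.6803), x⁻ = (3.6020) → reset → x⁺ = (3.0998), jump to mode 2
Mode 2: flow for 0.3012 to horizon, guard not reached → x = (2.7438)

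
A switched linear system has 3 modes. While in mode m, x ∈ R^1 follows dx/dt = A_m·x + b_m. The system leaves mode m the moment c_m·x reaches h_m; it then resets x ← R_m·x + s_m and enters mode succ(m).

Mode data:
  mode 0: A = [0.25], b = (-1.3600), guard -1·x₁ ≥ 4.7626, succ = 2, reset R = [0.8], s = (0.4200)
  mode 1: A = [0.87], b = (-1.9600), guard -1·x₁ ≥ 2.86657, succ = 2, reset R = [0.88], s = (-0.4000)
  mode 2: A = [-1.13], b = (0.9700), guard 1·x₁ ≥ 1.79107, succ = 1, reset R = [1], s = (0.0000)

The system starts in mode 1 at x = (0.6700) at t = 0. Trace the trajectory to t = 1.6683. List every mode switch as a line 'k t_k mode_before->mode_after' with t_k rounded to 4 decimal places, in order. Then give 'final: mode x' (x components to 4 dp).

Mode 1: guard c·x = 2.8666 hit at Δt = 1.3492 (t = 1.3492), x⁻ = (-2.8666) → reset → x⁺ = (-2.9226), jump to mode 2
Mode 2: flow for 0.3191 to horizon, guard not reached → x = (-1.7780)

1 1.3492 1->2
final: 2 -1.7780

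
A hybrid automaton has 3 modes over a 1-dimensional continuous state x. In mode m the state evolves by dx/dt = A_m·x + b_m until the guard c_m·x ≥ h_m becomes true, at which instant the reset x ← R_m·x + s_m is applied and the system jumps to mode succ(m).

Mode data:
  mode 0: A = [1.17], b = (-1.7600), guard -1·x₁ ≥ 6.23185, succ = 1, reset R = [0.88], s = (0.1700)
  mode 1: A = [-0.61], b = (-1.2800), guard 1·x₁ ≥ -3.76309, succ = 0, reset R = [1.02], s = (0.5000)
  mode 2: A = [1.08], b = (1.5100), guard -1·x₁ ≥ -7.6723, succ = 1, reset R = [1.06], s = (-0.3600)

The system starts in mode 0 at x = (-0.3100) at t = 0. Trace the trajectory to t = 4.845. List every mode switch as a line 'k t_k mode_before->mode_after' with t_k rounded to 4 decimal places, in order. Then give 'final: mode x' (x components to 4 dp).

1 1.2395 0->1
2 2.3188 1->0
3 2.7192 0->1
4 3.7985 1->0
5 4.1989 0->1
final: 1 -4.2665

Mode 0: guard c·x = 6.2318 hit at Δt = 1.2395 (t = 1.2395), x⁻ = (-6.2319) → reset → x⁺ = (-5.3140), jump to mode 1
Mode 1: guard c·x = -3.7631 hit at Δt = 1.0793 (t = 2.3188), x⁻ = (-3.7631) → reset → x⁺ = (-3.3384), jump to mode 0
Mode 0: guard c·x = 6.2318 hit at Δt = 0.4004 (t = 2.7192), x⁻ = (-6.2318) → reset → x⁺ = (-5.3140), jump to mode 1
Mode 1: guard c·x = -3.7631 hit at Δt = 1.0793 (t = 3.7985), x⁻ = (-3.7631) → reset → x⁺ = (-3.3384), jump to mode 0
Mode 0: guard c·x = 6.2318 hit at Δt = 0.4004 (t = 4.1989), x⁻ = (-6.2318) → reset → x⁺ = (-5.3140), jump to mode 1
Mode 1: flow for 0.6461 to horizon, guard not reached → x = (-4.2665)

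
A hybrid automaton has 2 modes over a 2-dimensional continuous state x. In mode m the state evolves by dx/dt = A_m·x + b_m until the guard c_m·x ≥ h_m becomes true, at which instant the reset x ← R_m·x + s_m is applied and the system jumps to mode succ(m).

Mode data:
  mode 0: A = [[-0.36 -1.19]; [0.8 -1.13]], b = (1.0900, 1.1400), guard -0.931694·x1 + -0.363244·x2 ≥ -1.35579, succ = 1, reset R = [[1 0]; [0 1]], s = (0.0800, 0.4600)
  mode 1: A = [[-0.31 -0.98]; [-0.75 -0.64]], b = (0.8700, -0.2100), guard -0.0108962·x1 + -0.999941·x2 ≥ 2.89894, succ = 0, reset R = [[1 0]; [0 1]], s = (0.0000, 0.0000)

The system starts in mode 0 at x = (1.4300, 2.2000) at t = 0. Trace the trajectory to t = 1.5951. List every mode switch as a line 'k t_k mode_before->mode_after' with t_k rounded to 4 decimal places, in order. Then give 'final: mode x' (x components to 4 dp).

1 0.4212 0->1
final: 1 -0.0718 0.9187

Mode 0: guard c·x = -1.3558 hit at Δt = 0.4212 (t = 0.4212), x⁻ = (0.6686, 2.0175) → reset → x⁺ = (0.7486, 2.4775), jump to mode 1
Mode 1: flow for 1.1739 to horizon, guard not reached → x = (-0.0718, 0.9187)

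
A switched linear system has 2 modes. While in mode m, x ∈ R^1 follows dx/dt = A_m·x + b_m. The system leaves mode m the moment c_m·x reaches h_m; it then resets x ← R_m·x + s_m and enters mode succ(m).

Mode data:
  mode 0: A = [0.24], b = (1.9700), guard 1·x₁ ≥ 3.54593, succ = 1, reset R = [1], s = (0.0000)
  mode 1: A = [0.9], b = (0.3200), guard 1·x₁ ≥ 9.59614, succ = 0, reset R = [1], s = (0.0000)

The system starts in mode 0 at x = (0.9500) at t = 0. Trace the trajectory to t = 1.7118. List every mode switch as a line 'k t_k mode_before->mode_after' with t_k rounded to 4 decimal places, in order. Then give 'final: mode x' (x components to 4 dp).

1 1.0398 0->1
final: 1 6.7876

Mode 0: guard c·x = 3.5459 hit at Δt = 1.0398 (t = 1.0398), x⁻ = (3.5459) → reset → x⁺ = (3.5459), jump to mode 1
Mode 1: flow for 0.6720 to horizon, guard not reached → x = (6.7876)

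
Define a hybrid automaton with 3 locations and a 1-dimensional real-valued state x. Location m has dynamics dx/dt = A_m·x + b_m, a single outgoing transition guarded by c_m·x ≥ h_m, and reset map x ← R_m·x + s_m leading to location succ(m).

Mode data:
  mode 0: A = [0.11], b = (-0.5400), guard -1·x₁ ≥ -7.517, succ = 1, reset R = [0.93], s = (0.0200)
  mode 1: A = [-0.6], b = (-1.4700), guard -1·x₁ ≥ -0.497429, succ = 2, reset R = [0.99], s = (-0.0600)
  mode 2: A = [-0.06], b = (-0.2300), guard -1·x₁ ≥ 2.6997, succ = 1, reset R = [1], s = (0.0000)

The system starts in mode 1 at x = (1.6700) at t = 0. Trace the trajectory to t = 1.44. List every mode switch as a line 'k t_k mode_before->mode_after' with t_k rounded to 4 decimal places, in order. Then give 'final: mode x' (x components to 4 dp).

Mode 1: guard c·x = -0.4974 hit at Δt = 0.5582 (t = 0.5582), x⁻ = (0.4974) → reset → x⁺ = (0.4325), jump to mode 2
Mode 2: flow for 0.8818 to horizon, guard not reached → x = (0.2126)

1 0.5582 1->2
final: 2 0.2126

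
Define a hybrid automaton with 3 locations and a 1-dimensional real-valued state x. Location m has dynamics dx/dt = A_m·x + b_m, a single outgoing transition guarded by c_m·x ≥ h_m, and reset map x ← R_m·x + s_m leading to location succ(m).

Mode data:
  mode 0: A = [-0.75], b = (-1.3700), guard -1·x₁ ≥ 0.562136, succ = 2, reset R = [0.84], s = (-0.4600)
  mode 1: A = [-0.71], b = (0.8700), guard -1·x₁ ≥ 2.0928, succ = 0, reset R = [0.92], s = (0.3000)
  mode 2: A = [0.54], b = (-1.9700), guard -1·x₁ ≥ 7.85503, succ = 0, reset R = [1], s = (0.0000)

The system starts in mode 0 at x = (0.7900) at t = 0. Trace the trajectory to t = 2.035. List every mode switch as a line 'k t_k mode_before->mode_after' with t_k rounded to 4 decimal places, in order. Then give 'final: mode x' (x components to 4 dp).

1 0.9696 0->2
final: 2 -4.4943

Mode 0: guard c·x = 0.5621 hit at Δt = 0.9696 (t = 0.9696), x⁻ = (-0.5621) → reset → x⁺ = (-0.9322), jump to mode 2
Mode 2: flow for 1.0654 to horizon, guard not reached → x = (-4.4943)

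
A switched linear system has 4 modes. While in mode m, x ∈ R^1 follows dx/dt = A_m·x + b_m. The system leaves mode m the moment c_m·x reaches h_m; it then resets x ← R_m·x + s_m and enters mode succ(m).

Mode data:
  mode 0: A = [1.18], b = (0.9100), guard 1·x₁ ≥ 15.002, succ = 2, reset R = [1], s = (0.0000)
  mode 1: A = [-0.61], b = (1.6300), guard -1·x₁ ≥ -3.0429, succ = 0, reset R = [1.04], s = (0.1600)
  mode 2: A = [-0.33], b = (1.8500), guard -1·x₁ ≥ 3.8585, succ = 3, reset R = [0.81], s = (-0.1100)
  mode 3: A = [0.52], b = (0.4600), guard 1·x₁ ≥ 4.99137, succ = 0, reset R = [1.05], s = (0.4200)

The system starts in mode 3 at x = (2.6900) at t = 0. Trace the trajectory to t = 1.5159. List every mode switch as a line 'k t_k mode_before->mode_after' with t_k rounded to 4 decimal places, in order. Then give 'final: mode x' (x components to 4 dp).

1 0.9558 3->0
final: 0 11.6851

Mode 3: guard c·x = 4.9914 hit at Δt = 0.9558 (t = 0.9558), x⁻ = (4.9914) → reset → x⁺ = (5.6609), jump to mode 0
Mode 0: flow for 0.5601 to horizon, guard not reached → x = (11.6851)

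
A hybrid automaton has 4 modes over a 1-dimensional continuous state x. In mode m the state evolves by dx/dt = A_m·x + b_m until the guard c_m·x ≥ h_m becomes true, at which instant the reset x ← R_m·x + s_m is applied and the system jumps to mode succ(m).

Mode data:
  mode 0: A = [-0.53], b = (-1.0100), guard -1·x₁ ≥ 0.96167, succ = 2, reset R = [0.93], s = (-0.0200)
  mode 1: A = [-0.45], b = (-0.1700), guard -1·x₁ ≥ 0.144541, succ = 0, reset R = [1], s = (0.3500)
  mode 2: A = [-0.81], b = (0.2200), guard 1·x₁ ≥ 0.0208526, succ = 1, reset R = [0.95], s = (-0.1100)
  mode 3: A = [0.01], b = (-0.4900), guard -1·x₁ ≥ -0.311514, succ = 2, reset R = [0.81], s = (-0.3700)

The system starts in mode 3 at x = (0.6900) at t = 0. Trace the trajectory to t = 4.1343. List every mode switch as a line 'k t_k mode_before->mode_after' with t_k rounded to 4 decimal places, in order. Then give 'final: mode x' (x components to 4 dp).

1 0.7804 3->2
2 1.3234 2->1
3 1.7889 1->0
4 3.3075 0->2
final: 2 -0.3354

Mode 3: guard c·x = -0.3115 hit at Δt = 0.7804 (t = 0.7804), x⁻ = (0.3115) → reset → x⁺ = (-0.1177), jump to mode 2
Mode 2: guard c·x = 0.0209 hit at Δt = 0.5430 (t = 1.3234), x⁻ = (0.0209) → reset → x⁺ = (-0.0902), jump to mode 1
Mode 1: guard c·x = 0.1445 hit at Δt = 0.4655 (t = 1.7889), x⁻ = (-0.1445) → reset → x⁺ = (0.2055), jump to mode 0
Mode 0: guard c·x = 0.9617 hit at Δt = 1.5186 (t = 3.3075), x⁻ = (-0.9617) → reset → x⁺ = (-0.9144), jump to mode 2
Mode 2: flow for 0.8268 to horizon, guard not reached → x = (-0.3354)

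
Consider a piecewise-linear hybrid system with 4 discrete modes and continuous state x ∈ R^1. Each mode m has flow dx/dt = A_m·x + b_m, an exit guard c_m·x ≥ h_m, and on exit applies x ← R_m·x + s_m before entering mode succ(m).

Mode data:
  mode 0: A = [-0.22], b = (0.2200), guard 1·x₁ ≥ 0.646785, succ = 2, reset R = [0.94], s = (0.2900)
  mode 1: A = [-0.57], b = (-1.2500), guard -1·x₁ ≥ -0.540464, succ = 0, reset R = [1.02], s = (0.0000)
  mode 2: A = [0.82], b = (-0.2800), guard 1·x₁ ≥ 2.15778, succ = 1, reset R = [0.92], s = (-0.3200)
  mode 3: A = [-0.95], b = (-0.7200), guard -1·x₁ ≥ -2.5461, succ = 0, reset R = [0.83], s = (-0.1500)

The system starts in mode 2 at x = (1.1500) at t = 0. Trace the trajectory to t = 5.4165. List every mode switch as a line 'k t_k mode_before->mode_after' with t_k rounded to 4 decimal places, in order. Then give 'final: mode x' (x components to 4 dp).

Mode 2: guard c·x = 2.1578 hit at Δt = 0.9870 (t = 0.9870), x⁻ = (2.1578) → reset → x⁺ = (1.6652), jump to mode 1
Mode 1: guard c·x = -0.5405 hit at Δt = 0.6046 (t = 1.5916), x⁻ = (0.5405) → reset → x⁺ = (0.5513), jump to mode 0
Mode 0: guard c·x = 0.6468 hit at Δt = 1.0879 (t = 2.6795), x⁻ = (0.6468) → reset → x⁺ = (0.8980), jump to mode 2
Mode 2: guard c·x = 2.1578 hit at Δt = 1.4425 (t = 4.1220), x⁻ = (2.1578) → reset → x⁺ = (1.6652), jump to mode 1
Mode 1: guard c·x = -0.5405 hit at Δt = 0.6046 (t = 4.7266), x⁻ = (0.5405) → reset → x⁺ = (0.5513), jump to mode 0
Mode 0: flow for 0.6899 to horizon, guard not reached → x = (0.6145)

1 0.9870 2->1
2 1.5916 1->0
3 2.6795 0->2
4 4.1220 2->1
5 4.7266 1->0
final: 0 0.6145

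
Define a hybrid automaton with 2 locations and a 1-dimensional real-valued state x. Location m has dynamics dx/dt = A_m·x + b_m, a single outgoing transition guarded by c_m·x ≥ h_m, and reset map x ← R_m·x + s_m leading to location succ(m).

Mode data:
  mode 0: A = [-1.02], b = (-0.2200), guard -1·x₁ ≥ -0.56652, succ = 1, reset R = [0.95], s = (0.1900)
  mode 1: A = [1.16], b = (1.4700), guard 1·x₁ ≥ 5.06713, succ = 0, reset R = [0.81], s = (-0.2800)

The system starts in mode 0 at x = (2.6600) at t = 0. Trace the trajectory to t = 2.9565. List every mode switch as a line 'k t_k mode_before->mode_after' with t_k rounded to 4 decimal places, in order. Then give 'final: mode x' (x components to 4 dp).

1 1.2764 0->1
2 2.2722 1->0
final: 0 1.7946

Mode 0: guard c·x = -0.5665 hit at Δt = 1.2764 (t = 1.2764), x⁻ = (0.5665) → reset → x⁺ = (0.7282), jump to mode 1
Mode 1: guard c·x = 5.0671 hit at Δt = 0.9958 (t = 2.2722), x⁻ = (5.0671) → reset → x⁺ = (3.8244), jump to mode 0
Mode 0: flow for 0.6843 to horizon, guard not reached → x = (1.7946)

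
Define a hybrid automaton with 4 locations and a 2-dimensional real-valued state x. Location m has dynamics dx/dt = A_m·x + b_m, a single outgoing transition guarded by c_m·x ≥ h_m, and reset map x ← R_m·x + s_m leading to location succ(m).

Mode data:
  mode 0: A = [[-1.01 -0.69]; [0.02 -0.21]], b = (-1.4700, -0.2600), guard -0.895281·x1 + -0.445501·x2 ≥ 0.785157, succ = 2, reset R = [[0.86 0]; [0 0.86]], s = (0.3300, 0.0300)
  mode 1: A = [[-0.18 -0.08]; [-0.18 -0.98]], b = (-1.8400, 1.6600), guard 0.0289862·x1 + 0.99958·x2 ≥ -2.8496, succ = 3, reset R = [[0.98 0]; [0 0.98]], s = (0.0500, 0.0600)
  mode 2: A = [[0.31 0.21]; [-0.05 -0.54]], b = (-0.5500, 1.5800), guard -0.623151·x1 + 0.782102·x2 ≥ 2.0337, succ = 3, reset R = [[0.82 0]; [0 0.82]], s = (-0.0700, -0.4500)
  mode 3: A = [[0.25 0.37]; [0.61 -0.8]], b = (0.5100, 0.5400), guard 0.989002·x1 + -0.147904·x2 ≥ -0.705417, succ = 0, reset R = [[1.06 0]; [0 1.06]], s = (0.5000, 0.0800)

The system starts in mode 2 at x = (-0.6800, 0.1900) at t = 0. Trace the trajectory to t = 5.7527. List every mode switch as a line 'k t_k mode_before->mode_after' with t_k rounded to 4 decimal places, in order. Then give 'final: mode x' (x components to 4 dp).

1 1.0922 2->3
2 2.4502 3->0
3 3.1697 0->2
4 4.4676 2->3
5 5.4055 3->0
final: 0 -0.6555 0.3884

Mode 2: guard c·x = 2.0337 hit at Δt = 1.0922 (t = 1.0922), x⁻ = (-1.4383, 1.4543) → reset → x⁺ = (-1.2494, 0.7426), jump to mode 3
Mode 3: guard c·x = -0.7054 hit at Δt = 1.3580 (t = 2.4502), x⁻ = (-0.6776, 0.2385) → reset → x⁺ = (-0.2182, 0.3328), jump to mode 0
Mode 0: guard c·x = 0.7852 hit at Δt = 0.7195 (t = 3.1697), x⁻ = (-0.9288, 0.1040) → reset → x⁺ = (-0.4687, 0.1195), jump to mode 2
Mode 2: guard c·x = 2.0337 hit at Δt = 1.2979 (t = 4.4676), x⁻ = (-1.2845, 1.5768) → reset → x⁺ = (-1.1233, 0.8430), jump to mode 3
Mode 3: guard c·x = -0.7054 hit at Δt = 0.9379 (t = 5.4055), x⁻ = (-0.6519, 0.4100) → reset → x⁺ = (-0.1911, 0.5146), jump to mode 0
Mode 0: flow for 0.3472 to horizon, guard not reached → x = (-0.6555, 0.3884)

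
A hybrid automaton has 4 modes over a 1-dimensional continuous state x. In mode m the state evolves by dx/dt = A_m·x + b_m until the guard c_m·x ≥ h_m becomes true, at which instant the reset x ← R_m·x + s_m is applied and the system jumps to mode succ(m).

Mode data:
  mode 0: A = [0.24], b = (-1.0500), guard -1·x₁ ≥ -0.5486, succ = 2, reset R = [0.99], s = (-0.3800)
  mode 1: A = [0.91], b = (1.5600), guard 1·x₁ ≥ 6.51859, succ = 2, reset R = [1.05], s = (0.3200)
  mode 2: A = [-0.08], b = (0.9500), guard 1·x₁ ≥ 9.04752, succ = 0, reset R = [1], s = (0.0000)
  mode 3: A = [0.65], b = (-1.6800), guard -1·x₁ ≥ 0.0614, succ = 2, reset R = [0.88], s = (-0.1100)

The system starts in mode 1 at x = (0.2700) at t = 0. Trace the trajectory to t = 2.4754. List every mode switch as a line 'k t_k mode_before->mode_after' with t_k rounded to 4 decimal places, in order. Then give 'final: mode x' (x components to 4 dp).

Mode 1: guard c·x = 6.5186 hit at Δt = 1.5636 (t = 1.5636), x⁻ = (6.5186) → reset → x⁺ = (7.1645), jump to mode 2
Mode 2: flow for 0.9118 to horizon, guard not reached → x = (7.4959)

1 1.5636 1->2
final: 2 7.4959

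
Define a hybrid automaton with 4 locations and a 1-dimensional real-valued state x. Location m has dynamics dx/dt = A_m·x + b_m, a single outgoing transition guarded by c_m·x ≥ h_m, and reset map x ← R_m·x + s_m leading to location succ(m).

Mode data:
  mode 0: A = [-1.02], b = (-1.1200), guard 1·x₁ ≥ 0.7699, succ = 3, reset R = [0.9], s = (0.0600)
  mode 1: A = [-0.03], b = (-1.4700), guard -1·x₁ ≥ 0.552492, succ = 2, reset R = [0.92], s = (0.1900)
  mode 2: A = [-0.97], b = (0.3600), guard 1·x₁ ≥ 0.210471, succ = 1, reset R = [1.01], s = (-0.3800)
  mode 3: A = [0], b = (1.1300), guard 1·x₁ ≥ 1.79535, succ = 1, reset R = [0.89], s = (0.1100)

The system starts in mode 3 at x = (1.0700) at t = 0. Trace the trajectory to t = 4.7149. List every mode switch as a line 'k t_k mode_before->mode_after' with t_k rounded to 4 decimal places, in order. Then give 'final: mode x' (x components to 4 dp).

Mode 3: guard c·x = 1.7954 hit at Δt = 0.6419 (t = 0.6419), x⁻ = (1.7954) → reset → x⁺ = (1.7079), jump to mode 1
Mode 1: guard c·x = 0.5525 hit at Δt = 1.5200 (t = 2.1619), x⁻ = (-0.5525) → reset → x⁺ = (-0.3183), jump to mode 2
Mode 2: guard c·x = 0.2105 hit at Δt = 1.5016 (t = 3.6635), x⁻ = (0.2105) → reset → x⁺ = (-0.1674), jump to mode 1
Mode 1: guard c·x = 0.5525 hit at Δt = 0.2639 (t = 3.9274), x⁻ = (-0.5525) → reset → x⁺ = (-0.3183), jump to mode 2
Mode 2: flow for 0.7875 to horizon, guard not reached → x = (0.0500)

1 0.6419 3->1
2 2.1619 1->2
3 3.6635 2->1
4 3.9274 1->2
final: 2 0.0500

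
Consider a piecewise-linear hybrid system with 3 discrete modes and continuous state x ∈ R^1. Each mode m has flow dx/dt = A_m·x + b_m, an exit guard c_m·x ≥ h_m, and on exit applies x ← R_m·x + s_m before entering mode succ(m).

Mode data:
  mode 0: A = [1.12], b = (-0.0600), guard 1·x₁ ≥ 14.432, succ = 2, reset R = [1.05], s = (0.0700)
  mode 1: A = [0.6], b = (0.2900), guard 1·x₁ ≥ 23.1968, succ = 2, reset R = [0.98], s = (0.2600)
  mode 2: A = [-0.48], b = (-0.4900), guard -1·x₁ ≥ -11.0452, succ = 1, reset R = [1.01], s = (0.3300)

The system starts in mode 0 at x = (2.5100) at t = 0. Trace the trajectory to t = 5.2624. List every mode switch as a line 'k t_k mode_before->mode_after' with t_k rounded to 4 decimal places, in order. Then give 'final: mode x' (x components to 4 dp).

1 1.5777 0->2
2 2.1972 2->1
3 3.3344 1->2
4 4.7682 2->1
final: 1 15.6170

Mode 0: guard c·x = 14.4320 hit at Δt = 1.5777 (t = 1.5777), x⁻ = (14.4320) → reset → x⁺ = (15.2236), jump to mode 2
Mode 2: guard c·x = -11.0452 hit at Δt = 0.6195 (t = 2.1972), x⁻ = (11.0452) → reset → x⁺ = (11.4857), jump to mode 1
Mode 1: guard c·x = 23.1968 hit at Δt = 1.1372 (t = 3.3344), x⁻ = (23.1968) → reset → x⁺ = (22.9929), jump to mode 2
Mode 2: guard c·x = -11.0452 hit at Δt = 1.4338 (t = 4.7682), x⁻ = (11.0452) → reset → x⁺ = (11.4857), jump to mode 1
Mode 1: flow for 0.4942 to horizon, guard not reached → x = (15.6170)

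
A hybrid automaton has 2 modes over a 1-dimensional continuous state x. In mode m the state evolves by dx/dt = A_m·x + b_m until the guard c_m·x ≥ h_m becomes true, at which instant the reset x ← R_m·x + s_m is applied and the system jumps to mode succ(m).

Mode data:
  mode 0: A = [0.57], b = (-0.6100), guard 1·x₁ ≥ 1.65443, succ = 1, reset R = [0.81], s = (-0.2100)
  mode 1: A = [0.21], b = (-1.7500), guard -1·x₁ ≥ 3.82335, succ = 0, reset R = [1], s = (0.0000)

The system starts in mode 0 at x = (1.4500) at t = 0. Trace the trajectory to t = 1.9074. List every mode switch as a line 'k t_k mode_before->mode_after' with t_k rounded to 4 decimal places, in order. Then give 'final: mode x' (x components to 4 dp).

1 0.7555 0->1
final: 1 -0.8412

Mode 0: guard c·x = 1.6544 hit at Δt = 0.7555 (t = 0.7555), x⁻ = (1.6544) → reset → x⁺ = (1.1301), jump to mode 1
Mode 1: flow for 1.1519 to horizon, guard not reached → x = (-0.8412)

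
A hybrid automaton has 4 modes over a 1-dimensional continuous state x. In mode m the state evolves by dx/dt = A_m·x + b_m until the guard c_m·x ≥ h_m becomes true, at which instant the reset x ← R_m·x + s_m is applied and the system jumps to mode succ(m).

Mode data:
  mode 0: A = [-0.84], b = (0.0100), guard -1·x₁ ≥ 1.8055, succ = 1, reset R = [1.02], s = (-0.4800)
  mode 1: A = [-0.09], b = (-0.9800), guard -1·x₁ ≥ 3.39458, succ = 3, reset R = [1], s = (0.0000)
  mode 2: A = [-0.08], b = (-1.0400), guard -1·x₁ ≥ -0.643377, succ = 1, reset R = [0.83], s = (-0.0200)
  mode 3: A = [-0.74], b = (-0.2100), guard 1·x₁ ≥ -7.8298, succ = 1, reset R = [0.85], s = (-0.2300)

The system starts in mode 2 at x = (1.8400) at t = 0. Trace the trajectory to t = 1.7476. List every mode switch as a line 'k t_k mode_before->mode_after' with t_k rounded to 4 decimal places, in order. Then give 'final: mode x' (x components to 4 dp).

Mode 2: guard c·x = -0.6434 hit at Δt = 1.0509 (t = 1.0509), x⁻ = (0.6434) → reset → x⁺ = (0.5140), jump to mode 1
Mode 1: flow for 0.6967 to horizon, guard not reached → x = (-0.1790)

1 1.0509 2->1
final: 1 -0.1790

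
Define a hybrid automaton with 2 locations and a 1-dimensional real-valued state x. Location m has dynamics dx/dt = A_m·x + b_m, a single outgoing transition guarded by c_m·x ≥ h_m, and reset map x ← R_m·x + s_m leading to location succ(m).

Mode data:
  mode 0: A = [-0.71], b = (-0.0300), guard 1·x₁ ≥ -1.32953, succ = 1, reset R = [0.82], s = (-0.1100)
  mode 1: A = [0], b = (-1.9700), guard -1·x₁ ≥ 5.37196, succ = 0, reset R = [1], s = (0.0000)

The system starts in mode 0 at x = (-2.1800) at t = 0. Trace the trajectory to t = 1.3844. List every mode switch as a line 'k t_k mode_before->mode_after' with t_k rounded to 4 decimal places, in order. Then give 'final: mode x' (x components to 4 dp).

1 0.7144 0->1
final: 1 -2.5201

Mode 0: guard c·x = -1.3295 hit at Δt = 0.7144 (t = 0.7144), x⁻ = (-1.3295) → reset → x⁺ = (-1.2002), jump to mode 1
Mode 1: flow for 0.6700 to horizon, guard not reached → x = (-2.5201)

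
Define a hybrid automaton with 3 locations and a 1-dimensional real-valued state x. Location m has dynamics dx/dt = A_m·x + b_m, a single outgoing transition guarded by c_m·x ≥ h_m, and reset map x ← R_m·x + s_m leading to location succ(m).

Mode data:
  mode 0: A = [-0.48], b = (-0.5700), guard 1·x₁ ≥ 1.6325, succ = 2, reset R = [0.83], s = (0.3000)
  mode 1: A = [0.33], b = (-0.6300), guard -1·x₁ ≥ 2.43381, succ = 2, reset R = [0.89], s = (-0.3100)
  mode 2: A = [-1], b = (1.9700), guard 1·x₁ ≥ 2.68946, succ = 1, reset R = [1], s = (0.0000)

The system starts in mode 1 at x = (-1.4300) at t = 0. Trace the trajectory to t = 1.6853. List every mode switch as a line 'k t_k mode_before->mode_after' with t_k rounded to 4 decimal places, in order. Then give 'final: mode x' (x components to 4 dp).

Mode 1: guard c·x = 2.4338 hit at Δt = 0.7965 (t = 0.7965), x⁻ = (-2.4338) → reset → x⁺ = (-2.4761), jump to mode 2
Mode 2: flow for 0.8888 to horizon, guard not reached → x = (0.1420)

1 0.7965 1->2
final: 2 0.1420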